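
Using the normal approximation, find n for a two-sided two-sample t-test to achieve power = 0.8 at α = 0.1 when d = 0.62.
n = 33 per group

Sample size formula (two-sample t-test, normal approximation):
n = 2 · ((z_{α/2} + z_β) / d)²

z_{α/2} = 1.645 (for α = 0.1, two-sided)
z_β = 0.842 (for power = 0.8)
d = 0.62

n = 2 · ((1.645 + 0.842) / 0.62)²
n = 2 · (4.011)²
n ≈ 32.18
Round up to the next whole number: n = 33 per group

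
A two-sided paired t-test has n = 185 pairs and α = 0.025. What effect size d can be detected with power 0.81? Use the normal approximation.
d ≈ 0.23

Minimum detectable effect (paired t-test, normal approximation):
d = (z_{α/2} + z_β) / √n
d = (2.241 + 0.878) / √185
d = 3.119 / 13.601
d ≈ 0.23

By Cohen's convention (0.2 small / 0.5 medium / 0.8 large): small effect.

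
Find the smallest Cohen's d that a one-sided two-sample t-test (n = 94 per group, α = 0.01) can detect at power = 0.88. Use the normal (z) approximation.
d ≈ 0.51

Minimum detectable effect (two-sample t-test, normal approximation):
d = (z_α + z_β) / √(n/2)
d = (2.326 + 1.175) / √(94/2)
d = 3.501 / 6.856
d ≈ 0.51

By Cohen's convention (0.2 small / 0.5 medium / 0.8 large): medium effect.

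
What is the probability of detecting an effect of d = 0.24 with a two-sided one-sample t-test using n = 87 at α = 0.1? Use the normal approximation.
Power ≈ 0.72

Power calculation (one-sample t-test, normal approximation):
z_β = d · √n - z_{α/2}
z_β = 0.24 · √87 - 1.645
z_β = 0.24 · 9.327 - 1.645
z_β = 0.594

Power = Φ(z_β) = Φ(0.594) ≈ 0.724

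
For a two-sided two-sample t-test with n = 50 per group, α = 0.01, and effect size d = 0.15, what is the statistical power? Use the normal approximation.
Power ≈ 0.03

Power calculation (two-sample t-test, normal approximation):
z_β = d · √(n/2) - z_{α/2}
z_β = 0.15 · √(50/2) - 2.576
z_β = 0.15 · 5.000 - 2.576
z_β = -1.826

Power = Φ(z_β) = Φ(-1.826) ≈ 0.034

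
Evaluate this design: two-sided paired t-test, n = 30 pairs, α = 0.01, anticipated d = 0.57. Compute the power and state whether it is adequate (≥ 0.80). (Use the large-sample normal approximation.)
Power ≈ 0.71; the study is underpowered (power < 0.80)

Power calculation (paired t-test, normal approximation):
z_β = d · √n - z_{α/2}
z_β = 0.57 · √30 - 2.576
z_β = 0.57 · 5.477 - 2.576
z_β = 0.546

Power = Φ(z_β) = Φ(0.546) ≈ 0.708

Effect size d = 0.57 is medium by Cohen's convention (0.2/0.5/0.8).

Threshold: power ≥ 0.80 is conventionally adequate.
Power ≈ 0.71 → the study is underpowered (power < 0.80).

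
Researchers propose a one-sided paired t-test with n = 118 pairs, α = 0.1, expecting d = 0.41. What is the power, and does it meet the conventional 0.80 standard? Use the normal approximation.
Power ≈ 1.00; the study is adequately powered (power ≥ 0.80)

Power calculation (paired t-test, normal approximation):
z_β = d · √n - z_α
z_β = 0.41 · √118 - 1.282
z_β = 0.41 · 10.863 - 1.282
z_β = 3.172

Power = Φ(z_β) = Φ(3.172) ≈ 0.999

Effect size d = 0.41 is small by Cohen's convention (0.2/0.5/0.8).

Threshold: power ≥ 0.80 is conventionally adequate.
Power ≈ 1.00 → the study is adequately powered (power ≥ 0.80).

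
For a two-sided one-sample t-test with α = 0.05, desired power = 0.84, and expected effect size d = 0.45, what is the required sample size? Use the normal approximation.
n = 44

Sample size formula (one-sample t-test, normal approximation):
n = ((z_{α/2} + z_β) / d)²

z_{α/2} = 1.960 (for α = 0.05, two-sided)
z_β = 0.994 (for power = 0.84)
d = 0.45

n = ((1.960 + 0.994) / 0.45)²
n = (6.564)²
n ≈ 43.09
Round up to the next whole number: n = 44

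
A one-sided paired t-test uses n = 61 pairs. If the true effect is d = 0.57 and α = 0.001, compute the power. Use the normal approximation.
Power ≈ 0.91

Power calculation (paired t-test, normal approximation):
z_β = d · √n - z_α
z_β = 0.57 · √61 - 3.090
z_β = 0.57 · 7.810 - 3.090
z_β = 1.362

Power = Φ(z_β) = Φ(1.362) ≈ 0.913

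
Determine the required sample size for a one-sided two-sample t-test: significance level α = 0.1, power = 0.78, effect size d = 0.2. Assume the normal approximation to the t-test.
n = 211 per group

Sample size formula (two-sample t-test, normal approximation):
n = 2 · ((z_α + z_β) / d)²

z_α = 1.282 (for α = 0.1, one-sided)
z_β = 0.772 (for power = 0.78)
d = 0.2

n = 2 · ((1.282 + 0.772) / 0.2)²
n = 2 · (10.270)²
n ≈ 210.95
Round up to the next whole number: n = 211 per group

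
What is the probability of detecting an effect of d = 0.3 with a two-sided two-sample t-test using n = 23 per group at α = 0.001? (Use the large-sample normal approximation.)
Power ≈ 0.01

Power calculation (two-sample t-test, normal approximation):
z_β = d · √(n/2) - z_{α/2}
z_β = 0.3 · √(23/2) - 3.291
z_β = 0.3 · 3.391 - 3.291
z_β = -2.273

Power = Φ(z_β) = Φ(-2.273) ≈ 0.012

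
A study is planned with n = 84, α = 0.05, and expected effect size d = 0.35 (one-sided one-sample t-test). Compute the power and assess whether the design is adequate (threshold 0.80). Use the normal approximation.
Power ≈ 0.94; the study is adequately powered (power ≥ 0.80)

Power calculation (one-sample t-test, normal approximation):
z_β = d · √n - z_α
z_β = 0.35 · √84 - 1.645
z_β = 0.35 · 9.165 - 1.645
z_β = 1.563

Power = Φ(z_β) = Φ(1.563) ≈ 0.941

Effect size d = 0.35 is small by Cohen's convention (0.2/0.5/0.8).

Threshold: power ≥ 0.80 is conventionally adequate.
Power ≈ 0.94 → the study is adequately powered (power ≥ 0.80).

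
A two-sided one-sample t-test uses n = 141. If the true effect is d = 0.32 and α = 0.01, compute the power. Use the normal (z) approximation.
Power ≈ 0.89

Power calculation (one-sample t-test, normal approximation):
z_β = d · √n - z_{α/2}
z_β = 0.32 · √141 - 2.576
z_β = 0.32 · 11.874 - 2.576
z_β = 1.224

Power = Φ(z_β) = Φ(1.224) ≈ 0.890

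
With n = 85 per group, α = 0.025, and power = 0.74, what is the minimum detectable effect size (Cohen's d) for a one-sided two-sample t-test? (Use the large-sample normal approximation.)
d ≈ 0.40

Minimum detectable effect (two-sample t-test, normal approximation):
d = (z_α + z_β) / √(n/2)
d = (1.960 + 0.643) / √(85/2)
d = 2.603 / 6.519
d ≈ 0.40

By Cohen's convention (0.2 small / 0.5 medium / 0.8 large): small effect.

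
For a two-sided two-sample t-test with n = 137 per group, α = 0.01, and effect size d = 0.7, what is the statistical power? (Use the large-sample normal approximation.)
Power ≈ 1.00

Power calculation (two-sample t-test, normal approximation):
z_β = d · √(n/2) - z_{α/2}
z_β = 0.7 · √(137/2) - 2.576
z_β = 0.7 · 8.276 - 2.576
z_β = 3.218

Power = Φ(z_β) = Φ(3.218) ≈ 0.999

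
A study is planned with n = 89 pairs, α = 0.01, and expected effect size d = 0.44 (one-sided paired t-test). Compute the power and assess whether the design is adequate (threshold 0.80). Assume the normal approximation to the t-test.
Power ≈ 0.97; the study is adequately powered (power ≥ 0.80)

Power calculation (paired t-test, normal approximation):
z_β = d · √n - z_α
z_β = 0.44 · √89 - 2.326
z_β = 0.44 · 9.434 - 2.326
z_β = 1.825

Power = Φ(z_β) = Φ(1.825) ≈ 0.966

Effect size d = 0.44 is small by Cohen's convention (0.2/0.5/0.8).

Threshold: power ≥ 0.80 is conventionally adequate.
Power ≈ 0.97 → the study is adequately powered (power ≥ 0.80).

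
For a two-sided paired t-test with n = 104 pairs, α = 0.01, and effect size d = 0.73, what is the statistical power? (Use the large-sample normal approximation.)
Power ≈ 1.00

Power calculation (paired t-test, normal approximation):
z_β = d · √n - z_{α/2}
z_β = 0.73 · √104 - 2.576
z_β = 0.73 · 10.198 - 2.576
z_β = 4.869

Power = Φ(z_β) = Φ(4.869) ≈ 1.000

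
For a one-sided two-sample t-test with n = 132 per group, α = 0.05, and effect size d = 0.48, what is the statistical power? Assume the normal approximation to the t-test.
Power ≈ 0.99

Power calculation (two-sample t-test, normal approximation):
z_β = d · √(n/2) - z_α
z_β = 0.48 · √(132/2) - 1.645
z_β = 0.48 · 8.124 - 1.645
z_β = 2.255

Power = Φ(z_β) = Φ(2.255) ≈ 0.988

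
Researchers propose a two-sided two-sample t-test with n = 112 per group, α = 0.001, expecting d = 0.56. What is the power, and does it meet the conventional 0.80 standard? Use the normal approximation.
Power ≈ 0.82; the study is adequately powered (power ≥ 0.80)

Power calculation (two-sample t-test, normal approximation):
z_β = d · √(n/2) - z_{α/2}
z_β = 0.56 · √(112/2) - 3.291
z_β = 0.56 · 7.483 - 3.291
z_β = 0.900

Power = Φ(z_β) = Φ(0.900) ≈ 0.816

Effect size d = 0.56 is medium by Cohen's convention (0.2/0.5/0.8).

Threshold: power ≥ 0.80 is conventionally adequate.
Power ≈ 0.82 → the study is adequately powered (power ≥ 0.80).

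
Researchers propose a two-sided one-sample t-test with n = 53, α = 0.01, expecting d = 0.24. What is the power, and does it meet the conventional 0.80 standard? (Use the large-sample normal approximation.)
Power ≈ 0.20; the study is underpowered (power < 0.80)

Power calculation (one-sample t-test, normal approximation):
z_β = d · √n - z_{α/2}
z_β = 0.24 · √53 - 2.576
z_β = 0.24 · 7.280 - 2.576
z_β = -0.829

Power = Φ(z_β) = Φ(-0.829) ≈ 0.204

Effect size d = 0.24 is small by Cohen's convention (0.2/0.5/0.8).

Threshold: power ≥ 0.80 is conventionally adequate.
Power ≈ 0.20 → the study is underpowered (power < 0.80).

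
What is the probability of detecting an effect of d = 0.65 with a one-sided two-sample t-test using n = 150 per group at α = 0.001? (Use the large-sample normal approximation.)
Power ≈ 0.99

Power calculation (two-sample t-test, normal approximation):
z_β = d · √(n/2) - z_α
z_β = 0.65 · √(150/2) - 3.090
z_β = 0.65 · 8.660 - 3.090
z_β = 2.539

Power = Φ(z_β) = Φ(2.539) ≈ 0.994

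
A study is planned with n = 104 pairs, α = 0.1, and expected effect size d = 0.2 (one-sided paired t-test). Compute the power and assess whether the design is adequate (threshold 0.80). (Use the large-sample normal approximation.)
Power ≈ 0.78; the study is underpowered (power < 0.80)

Power calculation (paired t-test, normal approximation):
z_β = d · √n - z_α
z_β = 0.2 · √104 - 1.282
z_β = 0.2 · 10.198 - 1.282
z_β = 0.758

Power = Φ(z_β) = Φ(0.758) ≈ 0.776

Effect size d = 0.2 is small by Cohen's convention (0.2/0.5/0.8).

Threshold: power ≥ 0.80 is conventionally adequate.
Power ≈ 0.78 → the study is underpowered (power < 0.80).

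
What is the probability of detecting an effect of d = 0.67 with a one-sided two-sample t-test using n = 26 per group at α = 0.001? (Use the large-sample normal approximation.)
Power ≈ 0.25

Power calculation (two-sample t-test, normal approximation):
z_β = d · √(n/2) - z_α
z_β = 0.67 · √(26/2) - 3.090
z_β = 0.67 · 3.606 - 3.090
z_β = -0.675

Power = Φ(z_β) = Φ(-0.675) ≈ 0.250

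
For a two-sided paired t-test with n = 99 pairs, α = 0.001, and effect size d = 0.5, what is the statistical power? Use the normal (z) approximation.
Power ≈ 0.95

Power calculation (paired t-test, normal approximation):
z_β = d · √n - z_{α/2}
z_β = 0.5 · √99 - 3.291
z_β = 0.5 · 9.950 - 3.291
z_β = 1.684

Power = Φ(z_β) = Φ(1.684) ≈ 0.954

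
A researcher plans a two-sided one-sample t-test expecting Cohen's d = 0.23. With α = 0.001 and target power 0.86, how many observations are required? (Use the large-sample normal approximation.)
n = 362

Sample size formula (one-sample t-test, normal approximation):
n = ((z_{α/2} + z_β) / d)²

z_{α/2} = 3.291 (for α = 0.001, two-sided)
z_β = 1.080 (for power = 0.86)
d = 0.23

n = ((3.291 + 1.080) / 0.23)²
n = (19.004)²
n ≈ 361.15
Round up to the next whole number: n = 362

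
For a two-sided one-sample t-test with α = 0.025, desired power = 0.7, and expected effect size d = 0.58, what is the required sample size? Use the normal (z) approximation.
n = 23

Sample size formula (one-sample t-test, normal approximation):
n = ((z_{α/2} + z_β) / d)²

z_{α/2} = 2.241 (for α = 0.025, two-sided)
z_β = 0.524 (for power = 0.7)
d = 0.58

n = ((2.241 + 0.524) / 0.58)²
n = (4.767)²
n ≈ 22.72
Round up to the next whole number: n = 23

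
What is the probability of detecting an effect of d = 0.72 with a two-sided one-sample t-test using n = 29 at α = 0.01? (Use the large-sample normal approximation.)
Power ≈ 0.90

Power calculation (one-sample t-test, normal approximation):
z_β = d · √n - z_{α/2}
z_β = 0.72 · √29 - 2.576
z_β = 0.72 · 5.385 - 2.576
z_β = 1.301

Power = Φ(z_β) = Φ(1.301) ≈ 0.903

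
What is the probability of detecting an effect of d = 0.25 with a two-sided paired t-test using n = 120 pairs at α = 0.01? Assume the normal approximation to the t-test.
Power ≈ 0.56

Power calculation (paired t-test, normal approximation):
z_β = d · √n - z_{α/2}
z_β = 0.25 · √120 - 2.576
z_β = 0.25 · 10.954 - 2.576
z_β = 0.163

Power = Φ(z_β) = Φ(0.163) ≈ 0.565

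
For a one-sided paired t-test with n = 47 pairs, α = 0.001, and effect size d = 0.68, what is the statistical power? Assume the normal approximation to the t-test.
Power ≈ 0.94

Power calculation (paired t-test, normal approximation):
z_β = d · √n - z_α
z_β = 0.68 · √47 - 3.090
z_β = 0.68 · 6.856 - 3.090
z_β = 1.572

Power = Φ(z_β) = Φ(1.572) ≈ 0.942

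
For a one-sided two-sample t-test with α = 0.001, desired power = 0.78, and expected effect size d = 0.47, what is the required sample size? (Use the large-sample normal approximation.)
n = 136 per group

Sample size formula (two-sample t-test, normal approximation):
n = 2 · ((z_α + z_β) / d)²

z_α = 3.090 (for α = 0.001, one-sided)
z_β = 0.772 (for power = 0.78)
d = 0.47

n = 2 · ((3.090 + 0.772) / 0.47)²
n = 2 · (8.217)²
n ≈ 135.04
Round up to the next whole number: n = 136 per group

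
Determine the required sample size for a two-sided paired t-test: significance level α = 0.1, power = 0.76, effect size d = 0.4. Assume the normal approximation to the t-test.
n = 35 pairs

Sample size formula (paired t-test, normal approximation):
n = ((z_{α/2} + z_β) / d)²

z_{α/2} = 1.645 (for α = 0.1, two-sided)
z_β = 0.706 (for power = 0.76)
d = 0.4

n = ((1.645 + 0.706) / 0.4)²
n = (5.878)²
n ≈ 34.55
Round up to the next whole number: n = 35 pairs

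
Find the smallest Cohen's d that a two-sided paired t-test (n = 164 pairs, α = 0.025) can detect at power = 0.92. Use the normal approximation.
d ≈ 0.28

Minimum detectable effect (paired t-test, normal approximation):
d = (z_{α/2} + z_β) / √n
d = (2.241 + 1.405) / √164
d = 3.646 / 12.806
d ≈ 0.28

By Cohen's convention (0.2 small / 0.5 medium / 0.8 large): small effect.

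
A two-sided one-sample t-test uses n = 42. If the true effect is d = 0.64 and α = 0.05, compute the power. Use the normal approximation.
Power ≈ 0.99

Power calculation (one-sample t-test, normal approximation):
z_β = d · √n - z_{α/2}
z_β = 0.64 · √42 - 1.960
z_β = 0.64 · 6.481 - 1.960
z_β = 2.188

Power = Φ(z_β) = Φ(2.188) ≈ 0.986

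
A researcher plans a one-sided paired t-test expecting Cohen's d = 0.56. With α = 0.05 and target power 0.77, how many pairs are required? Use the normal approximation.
n = 19 pairs

Sample size formula (paired t-test, normal approximation):
n = ((z_α + z_β) / d)²

z_α = 1.645 (for α = 0.05, one-sided)
z_β = 0.739 (for power = 0.77)
d = 0.56

n = ((1.645 + 0.739) / 0.56)²
n = (4.257)²
n ≈ 18.12
Round up to the next whole number: n = 19 pairs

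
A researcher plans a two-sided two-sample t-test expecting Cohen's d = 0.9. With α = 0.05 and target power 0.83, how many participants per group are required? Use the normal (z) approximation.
n = 21 per group

Sample size formula (two-sample t-test, normal approximation):
n = 2 · ((z_{α/2} + z_β) / d)²

z_{α/2} = 1.960 (for α = 0.05, two-sided)
z_β = 0.954 (for power = 0.83)
d = 0.9

n = 2 · ((1.960 + 0.954) / 0.9)²
n = 2 · (3.238)²
n ≈ 20.97
Round up to the next whole number: n = 21 per group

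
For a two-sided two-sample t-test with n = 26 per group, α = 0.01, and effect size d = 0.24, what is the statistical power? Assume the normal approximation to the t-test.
Power ≈ 0.04

Power calculation (two-sample t-test, normal approximation):
z_β = d · √(n/2) - z_{α/2}
z_β = 0.24 · √(26/2) - 2.576
z_β = 0.24 · 3.606 - 2.576
z_β = -1.710

Power = Φ(z_β) = Φ(-1.710) ≈ 0.044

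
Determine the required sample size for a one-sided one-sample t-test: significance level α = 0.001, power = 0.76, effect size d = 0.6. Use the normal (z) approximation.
n = 41

Sample size formula (one-sample t-test, normal approximation):
n = ((z_α + z_β) / d)²

z_α = 3.090 (for α = 0.001, one-sided)
z_β = 0.706 (for power = 0.76)
d = 0.6

n = ((3.090 + 0.706) / 0.6)²
n = (6.327)²
n ≈ 40.03
Round up to the next whole number: n = 41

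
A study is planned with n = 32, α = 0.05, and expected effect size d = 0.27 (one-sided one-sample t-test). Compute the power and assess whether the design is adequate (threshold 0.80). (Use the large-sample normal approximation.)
Power ≈ 0.45; the study is underpowered (power < 0.80)

Power calculation (one-sample t-test, normal approximation):
z_β = d · √n - z_α
z_β = 0.27 · √32 - 1.645
z_β = 0.27 · 5.657 - 1.645
z_β = -0.118

Power = Φ(z_β) = Φ(-0.118) ≈ 0.453

Effect size d = 0.27 is small by Cohen's convention (0.2/0.5/0.8).

Threshold: power ≥ 0.80 is conventionally adequate.
Power ≈ 0.45 → the study is underpowered (power < 0.80).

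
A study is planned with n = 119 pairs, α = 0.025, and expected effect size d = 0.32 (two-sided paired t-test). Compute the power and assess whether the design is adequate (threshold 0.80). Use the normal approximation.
Power ≈ 0.89; the study is adequately powered (power ≥ 0.80)

Power calculation (paired t-test, normal approximation):
z_β = d · √n - z_{α/2}
z_β = 0.32 · √119 - 2.241
z_β = 0.32 · 10.909 - 2.241
z_β = 1.249

Power = Φ(z_β) = Φ(1.249) ≈ 0.894

Effect size d = 0.32 is small by Cohen's convention (0.2/0.5/0.8).

Threshold: power ≥ 0.80 is conventionally adequate.
Power ≈ 0.89 → the study is adequately powered (power ≥ 0.80).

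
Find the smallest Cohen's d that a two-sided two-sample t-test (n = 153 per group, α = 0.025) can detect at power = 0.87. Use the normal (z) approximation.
d ≈ 0.39

Minimum detectable effect (two-sample t-test, normal approximation):
d = (z_{α/2} + z_β) / √(n/2)
d = (2.241 + 1.126) / √(153/2)
d = 3.368 / 8.746
d ≈ 0.39

By Cohen's convention (0.2 small / 0.5 medium / 0.8 large): small effect.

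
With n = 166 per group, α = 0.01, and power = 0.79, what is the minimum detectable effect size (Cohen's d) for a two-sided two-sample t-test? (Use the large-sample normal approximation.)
d ≈ 0.37

Minimum detectable effect (two-sample t-test, normal approximation):
d = (z_{α/2} + z_β) / √(n/2)
d = (2.576 + 0.806) / √(166/2)
d = 3.382 / 9.110
d ≈ 0.37

By Cohen's convention (0.2 small / 0.5 medium / 0.8 large): small effect.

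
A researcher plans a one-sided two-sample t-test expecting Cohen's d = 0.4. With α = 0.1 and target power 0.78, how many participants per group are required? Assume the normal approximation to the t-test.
n = 53 per group

Sample size formula (two-sample t-test, normal approximation):
n = 2 · ((z_α + z_β) / d)²

z_α = 1.282 (for α = 0.1, one-sided)
z_β = 0.772 (for power = 0.78)
d = 0.4

n = 2 · ((1.282 + 0.772) / 0.4)²
n = 2 · (5.135)²
n ≈ 52.74
Round up to the next whole number: n = 53 per group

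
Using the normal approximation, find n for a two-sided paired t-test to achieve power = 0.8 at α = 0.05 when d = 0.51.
n = 31 pairs

Sample size formula (paired t-test, normal approximation):
n = ((z_{α/2} + z_β) / d)²

z_{α/2} = 1.960 (for α = 0.05, two-sided)
z_β = 0.842 (for power = 0.8)
d = 0.51

n = ((1.960 + 0.842) / 0.51)²
n = (5.494)²
n ≈ 30.18
Round up to the next whole number: n = 31 pairs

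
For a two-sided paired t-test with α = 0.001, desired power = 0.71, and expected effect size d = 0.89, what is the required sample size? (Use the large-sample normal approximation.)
n = 19 pairs

Sample size formula (paired t-test, normal approximation):
n = ((z_{α/2} + z_β) / d)²

z_{α/2} = 3.291 (for α = 0.001, two-sided)
z_β = 0.553 (for power = 0.71)
d = 0.89

n = ((3.291 + 0.553) / 0.89)²
n = (4.319)²
n ≈ 18.65
Round up to the next whole number: n = 19 pairs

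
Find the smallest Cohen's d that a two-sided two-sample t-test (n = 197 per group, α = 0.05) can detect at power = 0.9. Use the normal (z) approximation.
d ≈ 0.33

Minimum detectable effect (two-sample t-test, normal approximation):
d = (z_{α/2} + z_β) / √(n/2)
d = (1.960 + 1.282) / √(197/2)
d = 3.242 / 9.925
d ≈ 0.33

By Cohen's convention (0.2 small / 0.5 medium / 0.8 large): small effect.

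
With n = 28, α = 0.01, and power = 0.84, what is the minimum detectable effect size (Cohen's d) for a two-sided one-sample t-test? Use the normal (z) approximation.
d ≈ 0.67

Minimum detectable effect (one-sample t-test, normal approximation):
d = (z_{α/2} + z_β) / √n
d = (2.576 + 0.994) / √28
d = 3.570 / 5.292
d ≈ 0.67

By Cohen's convention (0.2 small / 0.5 medium / 0.8 large): medium effect.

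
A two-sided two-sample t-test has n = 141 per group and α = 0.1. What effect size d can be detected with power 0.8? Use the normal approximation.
d ≈ 0.30

Minimum detectable effect (two-sample t-test, normal approximation):
d = (z_{α/2} + z_β) / √(n/2)
d = (1.645 + 0.842) / √(141/2)
d = 2.486 / 8.396
d ≈ 0.30

By Cohen's convention (0.2 small / 0.5 medium / 0.8 large): small effect.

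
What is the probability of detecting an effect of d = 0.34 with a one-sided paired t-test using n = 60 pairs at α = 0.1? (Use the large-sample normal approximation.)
Power ≈ 0.91

Power calculation (paired t-test, normal approximation):
z_β = d · √n - z_α
z_β = 0.34 · √60 - 1.282
z_β = 0.34 · 7.746 - 1.282
z_β = 1.352

Power = Φ(z_β) = Φ(1.352) ≈ 0.912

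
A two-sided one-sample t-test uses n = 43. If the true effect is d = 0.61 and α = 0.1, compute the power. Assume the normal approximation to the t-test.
Power ≈ 0.99

Power calculation (one-sample t-test, normal approximation):
z_β = d · √n - z_{α/2}
z_β = 0.61 · √43 - 1.645
z_β = 0.61 · 6.557 - 1.645
z_β = 2.355

Power = Φ(z_β) = Φ(2.355) ≈ 0.991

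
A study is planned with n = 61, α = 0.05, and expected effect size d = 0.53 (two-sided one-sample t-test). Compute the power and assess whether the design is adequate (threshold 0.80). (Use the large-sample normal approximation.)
Power ≈ 0.99; the study is adequately powered (power ≥ 0.80)

Power calculation (one-sample t-test, normal approximation):
z_β = d · √n - z_{α/2}
z_β = 0.53 · √61 - 1.960
z_β = 0.53 · 7.810 - 1.960
z_β = 2.179

Power = Φ(z_β) = Φ(2.179) ≈ 0.985

Effect size d = 0.53 is medium by Cohen's convention (0.2/0.5/0.8).

Threshold: power ≥ 0.80 is conventionally adequate.
Power ≈ 0.99 → the study is adequately powered (power ≥ 0.80).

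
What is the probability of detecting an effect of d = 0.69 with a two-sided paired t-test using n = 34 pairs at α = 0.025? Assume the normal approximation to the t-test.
Power ≈ 0.96

Power calculation (paired t-test, normal approximation):
z_β = d · √n - z_{α/2}
z_β = 0.69 · √34 - 2.241
z_β = 0.69 · 5.831 - 2.241
z_β = 1.782

Power = Φ(z_β) = Φ(1.782) ≈ 0.963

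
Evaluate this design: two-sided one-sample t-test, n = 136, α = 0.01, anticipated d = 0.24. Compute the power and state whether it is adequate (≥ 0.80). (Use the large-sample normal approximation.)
Power ≈ 0.59; the study is underpowered (power < 0.80)

Power calculation (one-sample t-test, normal approximation):
z_β = d · √n - z_{α/2}
z_β = 0.24 · √136 - 2.576
z_β = 0.24 · 11.662 - 2.576
z_β = 0.223

Power = Φ(z_β) = Φ(0.223) ≈ 0.588

Effect size d = 0.24 is small by Cohen's convention (0.2/0.5/0.8).

Threshold: power ≥ 0.80 is conventionally adequate.
Power ≈ 0.59 → the study is underpowered (power < 0.80).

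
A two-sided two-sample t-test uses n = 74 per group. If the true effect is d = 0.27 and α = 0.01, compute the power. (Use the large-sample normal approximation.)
Power ≈ 0.18

Power calculation (two-sample t-test, normal approximation):
z_β = d · √(n/2) - z_{α/2}
z_β = 0.27 · √(74/2) - 2.576
z_β = 0.27 · 6.083 - 2.576
z_β = -0.933

Power = Φ(z_β) = Φ(-0.933) ≈ 0.175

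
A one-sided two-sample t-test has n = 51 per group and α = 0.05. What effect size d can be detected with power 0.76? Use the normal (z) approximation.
d ≈ 0.47

Minimum detectable effect (two-sample t-test, normal approximation):
d = (z_α + z_β) / √(n/2)
d = (1.645 + 0.706) / √(51/2)
d = 2.351 / 5.050
d ≈ 0.47

By Cohen's convention (0.2 small / 0.5 medium / 0.8 large): small effect.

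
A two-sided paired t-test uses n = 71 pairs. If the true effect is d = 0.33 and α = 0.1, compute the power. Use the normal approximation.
Power ≈ 0.87

Power calculation (paired t-test, normal approximation):
z_β = d · √n - z_{α/2}
z_β = 0.33 · √71 - 1.645
z_β = 0.33 · 8.426 - 1.645
z_β = 1.136

Power = Φ(z_β) = Φ(1.136) ≈ 0.872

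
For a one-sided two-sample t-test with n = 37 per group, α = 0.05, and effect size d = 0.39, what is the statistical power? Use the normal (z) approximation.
Power ≈ 0.51

Power calculation (two-sample t-test, normal approximation):
z_β = d · √(n/2) - z_α
z_β = 0.39 · √(37/2) - 1.645
z_β = 0.39 · 4.301 - 1.645
z_β = 0.033

Power = Φ(z_β) = Φ(0.033) ≈ 0.513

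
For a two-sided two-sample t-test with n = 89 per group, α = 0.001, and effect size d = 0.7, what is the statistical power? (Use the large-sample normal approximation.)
Power ≈ 0.92

Power calculation (two-sample t-test, normal approximation):
z_β = d · √(n/2) - z_{α/2}
z_β = 0.7 · √(89/2) - 3.291
z_β = 0.7 · 6.671 - 3.291
z_β = 1.379

Power = Φ(z_β) = Φ(1.379) ≈ 0.916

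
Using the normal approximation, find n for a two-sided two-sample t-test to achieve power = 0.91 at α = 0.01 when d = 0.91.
n = 38 per group

Sample size formula (two-sample t-test, normal approximation):
n = 2 · ((z_{α/2} + z_β) / d)²

z_{α/2} = 2.576 (for α = 0.01, two-sided)
z_β = 1.341 (for power = 0.91)
d = 0.91

n = 2 · ((2.576 + 1.341) / 0.91)²
n = 2 · (4.304)²
n ≈ 37.05
Round up to the next whole number: n = 38 per group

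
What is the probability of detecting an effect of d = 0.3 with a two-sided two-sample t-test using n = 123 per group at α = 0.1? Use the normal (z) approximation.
Power ≈ 0.76

Power calculation (two-sample t-test, normal approximation):
z_β = d · √(n/2) - z_{α/2}
z_β = 0.3 · √(123/2) - 1.645
z_β = 0.3 · 7.842 - 1.645
z_β = 0.708

Power = Φ(z_β) = Φ(0.708) ≈ 0.760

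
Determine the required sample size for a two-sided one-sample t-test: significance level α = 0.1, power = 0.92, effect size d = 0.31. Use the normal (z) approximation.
n = 97

Sample size formula (one-sample t-test, normal approximation):
n = ((z_{α/2} + z_β) / d)²

z_{α/2} = 1.645 (for α = 0.1, two-sided)
z_β = 1.405 (for power = 0.92)
d = 0.31

n = ((1.645 + 1.405) / 0.31)²
n = (9.839)²
n ≈ 96.81
Round up to the next whole number: n = 97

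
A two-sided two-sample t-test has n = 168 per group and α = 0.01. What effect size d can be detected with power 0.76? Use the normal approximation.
d ≈ 0.36

Minimum detectable effect (two-sample t-test, normal approximation):
d = (z_{α/2} + z_β) / √(n/2)
d = (2.576 + 0.706) / √(168/2)
d = 3.282 / 9.165
d ≈ 0.36

By Cohen's convention (0.2 small / 0.5 medium / 0.8 large): small effect.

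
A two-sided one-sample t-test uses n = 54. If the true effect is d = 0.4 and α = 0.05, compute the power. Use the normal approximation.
Power ≈ 0.84

Power calculation (one-sample t-test, normal approximation):
z_β = d · √n - z_{α/2}
z_β = 0.4 · √54 - 1.960
z_β = 0.4 · 7.348 - 1.960
z_β = 0.979

Power = Φ(z_β) = Φ(0.979) ≈ 0.836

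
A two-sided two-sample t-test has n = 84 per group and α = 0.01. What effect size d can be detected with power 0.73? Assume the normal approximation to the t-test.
d ≈ 0.49

Minimum detectable effect (two-sample t-test, normal approximation):
d = (z_{α/2} + z_β) / √(n/2)
d = (2.576 + 0.613) / √(84/2)
d = 3.189 / 6.481
d ≈ 0.49

By Cohen's convention (0.2 small / 0.5 medium / 0.8 large): small effect.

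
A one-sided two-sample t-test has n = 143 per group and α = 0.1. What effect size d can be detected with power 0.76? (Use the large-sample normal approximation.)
d ≈ 0.24

Minimum detectable effect (two-sample t-test, normal approximation):
d = (z_α + z_β) / √(n/2)
d = (1.282 + 0.706) / √(143/2)
d = 1.988 / 8.456
d ≈ 0.24

By Cohen's convention (0.2 small / 0.5 medium / 0.8 large): small effect.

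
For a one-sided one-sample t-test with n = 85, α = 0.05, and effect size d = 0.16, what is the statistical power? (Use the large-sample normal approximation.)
Power ≈ 0.43

Power calculation (one-sample t-test, normal approximation):
z_β = d · √n - z_α
z_β = 0.16 · √85 - 1.645
z_β = 0.16 · 9.220 - 1.645
z_β = -0.170

Power = Φ(z_β) = Φ(-0.170) ≈ 0.433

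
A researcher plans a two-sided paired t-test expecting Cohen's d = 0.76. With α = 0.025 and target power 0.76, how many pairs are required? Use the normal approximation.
n = 16 pairs

Sample size formula (paired t-test, normal approximation):
n = ((z_{α/2} + z_β) / d)²

z_{α/2} = 2.241 (for α = 0.025, two-sided)
z_β = 0.706 (for power = 0.76)
d = 0.76

n = ((2.241 + 0.706) / 0.76)²
n = (3.878)²
n ≈ 15.04
Round up to the next whole number: n = 16 pairs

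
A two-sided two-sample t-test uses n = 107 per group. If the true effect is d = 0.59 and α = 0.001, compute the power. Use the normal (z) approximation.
Power ≈ 0.85

Power calculation (two-sample t-test, normal approximation):
z_β = d · √(n/2) - z_{α/2}
z_β = 0.59 · √(107/2) - 3.291
z_β = 0.59 · 7.314 - 3.291
z_β = 1.025

Power = Φ(z_β) = Φ(1.025) ≈ 0.847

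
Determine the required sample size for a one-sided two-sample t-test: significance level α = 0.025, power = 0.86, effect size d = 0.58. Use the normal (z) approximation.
n = 55 per group

Sample size formula (two-sample t-test, normal approximation):
n = 2 · ((z_α + z_β) / d)²

z_α = 1.960 (for α = 0.025, one-sided)
z_β = 1.080 (for power = 0.86)
d = 0.58

n = 2 · ((1.960 + 1.080) / 0.58)²
n = 2 · (5.241)²
n ≈ 54.94
Round up to the next whole number: n = 55 per group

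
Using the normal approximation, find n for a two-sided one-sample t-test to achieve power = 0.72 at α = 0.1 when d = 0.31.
n = 52

Sample size formula (one-sample t-test, normal approximation):
n = ((z_{α/2} + z_β) / d)²

z_{α/2} = 1.645 (for α = 0.1, two-sided)
z_β = 0.583 (for power = 0.72)
d = 0.31

n = ((1.645 + 0.583) / 0.31)²
n = (7.187)²
n ≈ 51.65
Round up to the next whole number: n = 52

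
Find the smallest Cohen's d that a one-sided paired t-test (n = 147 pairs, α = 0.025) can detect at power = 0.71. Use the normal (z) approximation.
d ≈ 0.21

Minimum detectable effect (paired t-test, normal approximation):
d = (z_α + z_β) / √n
d = (1.960 + 0.553) / √147
d = 2.513 / 12.124
d ≈ 0.21

By Cohen's convention (0.2 small / 0.5 medium / 0.8 large): small effect.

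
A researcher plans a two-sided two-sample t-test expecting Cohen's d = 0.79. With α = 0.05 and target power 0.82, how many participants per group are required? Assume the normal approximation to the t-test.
n = 27 per group

Sample size formula (two-sample t-test, normal approximation):
n = 2 · ((z_{α/2} + z_β) / d)²

z_{α/2} = 1.960 (for α = 0.05, two-sided)
z_β = 0.915 (for power = 0.82)
d = 0.79

n = 2 · ((1.960 + 0.915) / 0.79)²
n = 2 · (3.639)²
n ≈ 26.48
Round up to the next whole number: n = 27 per group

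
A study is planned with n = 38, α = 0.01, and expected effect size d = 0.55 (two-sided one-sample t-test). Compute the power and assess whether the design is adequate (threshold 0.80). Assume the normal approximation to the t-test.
Power ≈ 0.79; the study is underpowered (power < 0.80)

Power calculation (one-sample t-test, normal approximation):
z_β = d · √n - z_{α/2}
z_β = 0.55 · √38 - 2.576
z_β = 0.55 · 6.164 - 2.576
z_β = 0.815

Power = Φ(z_β) = Φ(0.815) ≈ 0.792

Effect size d = 0.55 is medium by Cohen's convention (0.2/0.5/0.8).

Threshold: power ≥ 0.80 is conventionally adequate.
Power ≈ 0.79 → the study is underpowered (power < 0.80).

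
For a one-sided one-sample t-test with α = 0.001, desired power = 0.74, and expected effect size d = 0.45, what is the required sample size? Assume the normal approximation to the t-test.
n = 69

Sample size formula (one-sample t-test, normal approximation):
n = ((z_α + z_β) / d)²

z_α = 3.090 (for α = 0.001, one-sided)
z_β = 0.643 (for power = 0.74)
d = 0.45

n = ((3.090 + 0.643) / 0.45)²
n = (8.296)²
n ≈ 68.82
Round up to the next whole number: n = 69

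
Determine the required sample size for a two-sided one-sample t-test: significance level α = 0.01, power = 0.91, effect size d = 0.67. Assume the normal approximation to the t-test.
n = 35

Sample size formula (one-sample t-test, normal approximation):
n = ((z_{α/2} + z_β) / d)²

z_{α/2} = 2.576 (for α = 0.01, two-sided)
z_β = 1.341 (for power = 0.91)
d = 0.67

n = ((2.576 + 1.341) / 0.67)²
n = (5.846)²
n ≈ 34.18
Round up to the next whole number: n = 35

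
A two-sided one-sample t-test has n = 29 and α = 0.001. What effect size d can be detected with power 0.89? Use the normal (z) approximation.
d ≈ 0.84

Minimum detectable effect (one-sample t-test, normal approximation):
d = (z_{α/2} + z_β) / √n
d = (3.291 + 1.227) / √29
d = 4.517 / 5.385
d ≈ 0.84

By Cohen's convention (0.2 small / 0.5 medium / 0.8 large): large effect.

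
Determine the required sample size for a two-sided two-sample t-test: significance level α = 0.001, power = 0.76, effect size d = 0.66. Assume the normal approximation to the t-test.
n = 74 per group

Sample size formula (two-sample t-test, normal approximation):
n = 2 · ((z_{α/2} + z_β) / d)²

z_{α/2} = 3.291 (for α = 0.001, two-sided)
z_β = 0.706 (for power = 0.76)
d = 0.66

n = 2 · ((3.291 + 0.706) / 0.66)²
n = 2 · (6.056)²
n ≈ 73.35
Round up to the next whole number: n = 74 per group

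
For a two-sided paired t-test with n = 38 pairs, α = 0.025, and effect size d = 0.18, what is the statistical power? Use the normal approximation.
Power ≈ 0.13

Power calculation (paired t-test, normal approximation):
z_β = d · √n - z_{α/2}
z_β = 0.18 · √38 - 2.241
z_β = 0.18 · 6.164 - 2.241
z_β = -1.132

Power = Φ(z_β) = Φ(-1.132) ≈ 0.129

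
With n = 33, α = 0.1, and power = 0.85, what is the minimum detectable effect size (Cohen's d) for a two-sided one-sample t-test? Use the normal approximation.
d ≈ 0.47

Minimum detectable effect (one-sample t-test, normal approximation):
d = (z_{α/2} + z_β) / √n
d = (1.645 + 1.036) / √33
d = 2.681 / 5.745
d ≈ 0.47

By Cohen's convention (0.2 small / 0.5 medium / 0.8 large): small effect.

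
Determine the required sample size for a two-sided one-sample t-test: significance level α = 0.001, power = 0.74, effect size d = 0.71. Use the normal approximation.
n = 31

Sample size formula (one-sample t-test, normal approximation):
n = ((z_{α/2} + z_β) / d)²

z_{α/2} = 3.291 (for α = 0.001, two-sided)
z_β = 0.643 (for power = 0.74)
d = 0.71

n = ((3.291 + 0.643) / 0.71)²
n = (5.541)²
n ≈ 30.70
Round up to the next whole number: n = 31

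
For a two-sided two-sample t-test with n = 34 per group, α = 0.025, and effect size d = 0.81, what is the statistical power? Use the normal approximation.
Power ≈ 0.86

Power calculation (two-sample t-test, normal approximation):
z_β = d · √(n/2) - z_{α/2}
z_β = 0.81 · √(34/2) - 2.241
z_β = 0.81 · 4.123 - 2.241
z_β = 1.098

Power = Φ(z_β) = Φ(1.098) ≈ 0.864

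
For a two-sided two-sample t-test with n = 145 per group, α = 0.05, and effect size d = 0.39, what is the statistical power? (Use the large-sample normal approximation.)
Power ≈ 0.91

Power calculation (two-sample t-test, normal approximation):
z_β = d · √(n/2) - z_{α/2}
z_β = 0.39 · √(145/2) - 1.960
z_β = 0.39 · 8.515 - 1.960
z_β = 1.361

Power = Φ(z_β) = Φ(1.361) ≈ 0.913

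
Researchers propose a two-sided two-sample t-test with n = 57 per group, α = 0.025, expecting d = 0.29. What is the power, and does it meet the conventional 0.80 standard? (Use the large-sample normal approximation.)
Power ≈ 0.24; the study is underpowered (power < 0.80)

Power calculation (two-sample t-test, normal approximation):
z_β = d · √(n/2) - z_{α/2}
z_β = 0.29 · √(57/2) - 2.241
z_β = 0.29 · 5.339 - 2.241
z_β = -0.693

Power = Φ(z_β) = Φ(-0.693) ≈ 0.244

Effect size d = 0.29 is small by Cohen's convention (0.2/0.5/0.8).

Threshold: power ≥ 0.80 is conventionally adequate.
Power ≈ 0.24 → the study is underpowered (power < 0.80).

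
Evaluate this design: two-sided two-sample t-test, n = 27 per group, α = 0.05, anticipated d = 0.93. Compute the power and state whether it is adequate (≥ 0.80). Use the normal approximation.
Power ≈ 0.93; the study is adequately powered (power ≥ 0.80)

Power calculation (two-sample t-test, normal approximation):
z_β = d · √(n/2) - z_{α/2}
z_β = 0.93 · √(27/2) - 1.960
z_β = 0.93 · 3.674 - 1.960
z_β = 1.457

Power = Φ(z_β) = Φ(1.457) ≈ 0.927

Effect size d = 0.93 is large by Cohen's convention (0.2/0.5/0.8).

Threshold: power ≥ 0.80 is conventionally adequate.
Power ≈ 0.93 → the study is adequately powered (power ≥ 0.80).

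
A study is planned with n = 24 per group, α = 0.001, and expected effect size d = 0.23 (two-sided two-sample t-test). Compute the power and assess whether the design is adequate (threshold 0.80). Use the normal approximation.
Power ≈ 0.01; the study is underpowered (power < 0.80)

Power calculation (two-sample t-test, normal approximation):
z_β = d · √(n/2) - z_{α/2}
z_β = 0.23 · √(24/2) - 3.291
z_β = 0.23 · 3.464 - 3.291
z_β = -2.494

Power = Φ(z_β) = Φ(-2.494) ≈ 0.006

Effect size d = 0.23 is small by Cohen's convention (0.2/0.5/0.8).

Threshold: power ≥ 0.80 is conventionally adequate.
Power ≈ 0.01 → the study is underpowered (power < 0.80).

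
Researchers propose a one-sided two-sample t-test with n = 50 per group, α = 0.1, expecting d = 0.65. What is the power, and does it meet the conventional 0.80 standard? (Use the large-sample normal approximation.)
Power ≈ 0.98; the study is adequately powered (power ≥ 0.80)

Power calculation (two-sample t-test, normal approximation):
z_β = d · √(n/2) - z_α
z_β = 0.65 · √(50/2) - 1.282
z_β = 0.65 · 5.000 - 1.282
z_β = 1.968

Power = Φ(z_β) = Φ(1.968) ≈ 0.975

Effect size d = 0.65 is medium by Cohen's convention (0.2/0.5/0.8).

Threshold: power ≥ 0.80 is conventionally adequate.
Power ≈ 0.98 → the study is adequately powered (power ≥ 0.80).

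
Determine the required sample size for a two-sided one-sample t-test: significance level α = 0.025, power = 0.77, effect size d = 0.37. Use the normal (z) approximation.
n = 65

Sample size formula (one-sample t-test, normal approximation):
n = ((z_{α/2} + z_β) / d)²

z_{α/2} = 2.241 (for α = 0.025, two-sided)
z_β = 0.739 (for power = 0.77)
d = 0.37

n = ((2.241 + 0.739) / 0.37)²
n = (8.054)²
n ≈ 64.87
Round up to the next whole number: n = 65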